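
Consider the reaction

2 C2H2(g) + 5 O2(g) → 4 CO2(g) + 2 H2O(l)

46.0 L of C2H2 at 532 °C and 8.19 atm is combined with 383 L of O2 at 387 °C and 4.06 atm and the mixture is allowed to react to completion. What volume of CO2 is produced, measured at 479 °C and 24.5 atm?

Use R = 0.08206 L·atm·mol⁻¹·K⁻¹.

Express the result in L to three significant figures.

28.7 L

n(C2H2) = PV/RT = (8.19 × 46.0) / (0.08206 × 805.15) = 5.702 mol
n(O2) = PV/RT = (4.06 × 383) / (0.08206 × 660.15) = 28.70 mol
For 5.702 mol C2H2, stoichiometry requires (5/2) × 5.702 = 14.25 mol O2; 28.70 mol is available, so C2H2 is limiting.
n(CO2) = (4/2) × 5.702 = 11.40 mol
V(CO2) = nRT/P = 11.40 × 0.08206 × 752.15 / 24.5 = 28.72 L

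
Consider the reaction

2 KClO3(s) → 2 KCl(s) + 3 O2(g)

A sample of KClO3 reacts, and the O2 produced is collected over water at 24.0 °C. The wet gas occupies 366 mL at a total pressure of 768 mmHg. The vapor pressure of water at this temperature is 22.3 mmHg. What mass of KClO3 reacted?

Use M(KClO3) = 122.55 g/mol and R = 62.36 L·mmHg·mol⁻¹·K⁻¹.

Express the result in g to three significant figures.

P(O2) = 768 − 22.3 = 745.7 mmHg
n(O2) = PV/RT = (745.7 × 0.3660) / (62.36 × 297.15) = 0.01473 mol
n(KClO3) = (2/3) × 0.01473 = 0.009820 mol
m(KClO3) = 0.009820 × 122.55 = 1.203 g

1.20 g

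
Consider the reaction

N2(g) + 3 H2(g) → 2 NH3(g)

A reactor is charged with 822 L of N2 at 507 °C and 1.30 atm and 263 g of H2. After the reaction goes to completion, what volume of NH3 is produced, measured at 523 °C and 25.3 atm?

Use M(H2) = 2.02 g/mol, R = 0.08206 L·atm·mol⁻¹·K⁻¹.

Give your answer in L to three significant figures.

n(N2) = PV/RT = (1.30 × 822) / (0.08206 × 780.15) = 16.69 mol
n(H2) = 263 / 2.02 = 130.2 mol
For 16.69 mol N2, stoichiometry requires (3/1) × 16.69 = 50.07 mol H2; 130.2 mol is available, so N2 is limiting.
n(NH3) = (2/1) × 16.69 = 33.38 mol
V(NH3) = nRT/P = 33.38 × 0.08206 × 796.15 / 25.3 = 86.20 L

86.2 L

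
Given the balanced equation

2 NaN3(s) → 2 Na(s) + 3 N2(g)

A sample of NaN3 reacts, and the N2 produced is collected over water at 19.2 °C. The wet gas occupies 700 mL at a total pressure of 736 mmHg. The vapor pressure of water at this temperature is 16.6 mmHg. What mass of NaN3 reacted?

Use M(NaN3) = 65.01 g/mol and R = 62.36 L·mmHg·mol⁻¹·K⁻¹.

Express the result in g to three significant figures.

1.20 g

P(N2) = 736 − 16.6 = 719.4 mmHg
n(N2) = PV/RT = (719.4 × 0.7000) / (62.36 × 292.35) = 0.02762 mol
n(NaN3) = (2/3) × 0.02762 = 0.01841 mol
m(NaN3) = 0.01841 × 65.01 = 1.197 g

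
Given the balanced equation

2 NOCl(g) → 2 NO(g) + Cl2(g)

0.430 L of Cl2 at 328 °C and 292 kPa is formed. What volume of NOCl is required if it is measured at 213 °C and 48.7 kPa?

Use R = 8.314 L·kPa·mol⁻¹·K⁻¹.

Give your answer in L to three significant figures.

4.17 L

n(Cl2) = PV/RT = (292 × 0.430) / (8.314 × 601.15) = 0.02512 mol
n(NOCl) = (2/1) × 0.02512 = 0.05024 mol
V = nRT/P = 0.05024 × 8.314 × 486.15 / 48.7 = 4.170 L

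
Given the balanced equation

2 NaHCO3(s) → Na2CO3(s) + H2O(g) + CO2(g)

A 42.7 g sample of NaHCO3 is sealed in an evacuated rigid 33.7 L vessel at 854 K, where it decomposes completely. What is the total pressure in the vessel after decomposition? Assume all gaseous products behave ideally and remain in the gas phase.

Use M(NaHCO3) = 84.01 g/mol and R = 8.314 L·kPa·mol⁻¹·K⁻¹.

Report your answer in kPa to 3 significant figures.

n(NaHCO3) = 42.7 / 84.01 = 0.5083 mol
n(gas produced) = (2/2) × 0.5083 = 0.5083 mol
P = nRT/V = 0.5083 × 8.314 × 854 / 33.7 = 107.1 kPa

107 kPa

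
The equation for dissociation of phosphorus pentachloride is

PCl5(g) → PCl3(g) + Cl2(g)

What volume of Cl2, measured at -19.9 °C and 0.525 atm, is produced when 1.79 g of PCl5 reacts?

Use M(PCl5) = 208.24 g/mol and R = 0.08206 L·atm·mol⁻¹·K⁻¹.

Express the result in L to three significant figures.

n(PCl5) = 1.790 / 208.24 = 0.008596 mol
n(Cl2) = (1/1) × 0.008596 = 0.008596 mol
V = nRT/P = 0.008596 × 0.08206 × 253.25 / 0.525 = 0.3403 L

0.340 L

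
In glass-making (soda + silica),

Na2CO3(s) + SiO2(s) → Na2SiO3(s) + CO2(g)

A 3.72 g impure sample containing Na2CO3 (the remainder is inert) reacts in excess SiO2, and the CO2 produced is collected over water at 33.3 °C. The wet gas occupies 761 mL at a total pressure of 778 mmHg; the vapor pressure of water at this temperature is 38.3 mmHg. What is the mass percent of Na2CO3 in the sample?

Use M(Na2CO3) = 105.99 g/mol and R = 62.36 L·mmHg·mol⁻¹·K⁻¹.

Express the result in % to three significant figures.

P(CO2) = 778 − 38.3 = 739.7 mmHg
n(CO2) = PV/RT = (739.7 × 0.7610) / (62.36 × 306.45) = 0.02946 mol
n(Na2CO3) = (1/1) × 0.02946 = 0.02946 mol
m(Na2CO3) = 0.02946 × 105.99 = 3.122 g
%Na2CO3 = 3.122 / 3.72 × 100 = 83.92%

83.9 %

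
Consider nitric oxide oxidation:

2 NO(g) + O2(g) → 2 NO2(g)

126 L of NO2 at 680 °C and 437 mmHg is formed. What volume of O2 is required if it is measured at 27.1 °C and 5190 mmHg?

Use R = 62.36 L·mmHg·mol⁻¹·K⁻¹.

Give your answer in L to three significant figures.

1.67 L

n(NO2) = PV/RT = (437 × 126) / (62.36 × 953.15) = 0.9264 mol
n(O2) = (1/2) × 0.9264 = 0.4632 mol
V = nRT/P = 0.4632 × 62.36 × 300.25 / 5190 = 1.671 L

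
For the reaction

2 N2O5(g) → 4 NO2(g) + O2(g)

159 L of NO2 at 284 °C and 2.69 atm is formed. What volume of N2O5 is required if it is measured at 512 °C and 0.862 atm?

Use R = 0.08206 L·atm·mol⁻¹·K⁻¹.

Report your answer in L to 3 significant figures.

n(NO2) = PV/RT = (2.69 × 159) / (0.08206 × 557.15) = 9.355 mol
n(N2O5) = (2/4) × 9.355 = 4.678 mol
V = nRT/P = 4.678 × 0.08206 × 785.15 / 0.862 = 349.7 L

350 L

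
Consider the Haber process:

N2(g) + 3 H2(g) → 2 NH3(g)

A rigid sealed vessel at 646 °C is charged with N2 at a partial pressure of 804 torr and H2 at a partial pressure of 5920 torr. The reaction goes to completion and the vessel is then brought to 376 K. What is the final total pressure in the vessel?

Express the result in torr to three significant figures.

Because the vessel is rigid and T is held at 646 °C, work the stoichiometry in partial pressures (P_i = n_iRT/V).
P(H2) required for 804 torr of N2 = (3/1) × 804 = 2412 torr; available 5920 torr, so N2 is limiting.
P(H2) remaining = 5920 − (3/1) × 804 = 3508 torr
P(gaseous products) = (2)/1 × 804 = 1608 torr
P_total at 646 °C = 3508 + 1608 = 5116 torr
Scaling to 376 K: P = 5116 × 376/919.15 = 2093 torr

2090 torr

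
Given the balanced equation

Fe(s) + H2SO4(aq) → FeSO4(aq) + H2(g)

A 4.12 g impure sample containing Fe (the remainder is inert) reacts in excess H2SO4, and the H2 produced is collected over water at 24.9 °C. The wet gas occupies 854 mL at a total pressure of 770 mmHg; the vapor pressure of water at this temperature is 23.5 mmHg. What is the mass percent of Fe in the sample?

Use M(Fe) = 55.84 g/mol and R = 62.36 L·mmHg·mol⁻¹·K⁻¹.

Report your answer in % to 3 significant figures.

46.5 %

P(H2) = 770 − 23.5 = 746.5 mmHg
n(H2) = PV/RT = (746.5 × 0.8540) / (62.36 × 298.05) = 0.03430 mol
n(Fe) = (1/1) × 0.03430 = 0.03430 mol
m(Fe) = 0.03430 × 55.84 = 1.915 g
%Fe = 1.915 / 4.12 × 100 = 46.48%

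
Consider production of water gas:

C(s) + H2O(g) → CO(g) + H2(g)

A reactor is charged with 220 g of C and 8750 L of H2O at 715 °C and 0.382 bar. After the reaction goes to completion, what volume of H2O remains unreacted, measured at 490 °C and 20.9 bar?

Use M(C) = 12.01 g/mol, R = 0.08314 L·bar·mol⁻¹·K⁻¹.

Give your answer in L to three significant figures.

n(C) = 220 / 12.01 = 18.32 mol
n(H2O) = PV/RT = (0.382 × 8750) / (0.08314 × 988.15) = 40.69 mol
For 18.32 mol C, stoichiometry requires (1/1) × 18.32 = 18.32 mol H2O; 40.69 mol is available, so C is limiting.
n(H2O) consumed = (1/1) × 18.32 = 18.32 mol; remaining = 40.69 − 18.32 = 22.37 mol
V(H2O) = nRT/P = 22.37 × 0.08314 × 763.15 / 20.9 = 67.91 L

67.9 L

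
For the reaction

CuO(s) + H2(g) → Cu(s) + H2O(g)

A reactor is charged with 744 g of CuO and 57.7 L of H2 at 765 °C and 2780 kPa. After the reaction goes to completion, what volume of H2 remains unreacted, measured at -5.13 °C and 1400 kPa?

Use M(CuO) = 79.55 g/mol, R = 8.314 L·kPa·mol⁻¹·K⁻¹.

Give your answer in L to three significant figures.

n(CuO) = 744 / 79.55 = 9.353 mol
n(H2) = PV/RT = (2780 × 57.7) / (8.314 × 1038.15) = 18.58 mol
For 9.353 mol CuO, stoichiometry requires (1/1) × 9.353 = 9.353 mol H2; 18.58 mol is available, so CuO is limiting.
n(H2) consumed = (1/1) × 9.353 = 9.353 mol; remaining = 18.58 − 9.353 = 9.227 mol
V(H2) = nRT/P = 9.227 × 8.314 × 268.02 / 1400 = 14.69 L

14.7 L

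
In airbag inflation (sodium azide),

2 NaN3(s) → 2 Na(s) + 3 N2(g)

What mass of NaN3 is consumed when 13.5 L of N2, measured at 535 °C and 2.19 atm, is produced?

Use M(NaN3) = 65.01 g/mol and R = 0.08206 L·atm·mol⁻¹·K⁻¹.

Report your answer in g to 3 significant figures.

19.3 g

n(N2) = PV/RT = (2.19 × 13.5) / (0.08206 × 808.15) = 0.4458 mol
n(NaN3) = (2/3) × 0.4458 = 0.2972 mol
m(NaN3) = 0.2972 × 65.01 = 19.32 g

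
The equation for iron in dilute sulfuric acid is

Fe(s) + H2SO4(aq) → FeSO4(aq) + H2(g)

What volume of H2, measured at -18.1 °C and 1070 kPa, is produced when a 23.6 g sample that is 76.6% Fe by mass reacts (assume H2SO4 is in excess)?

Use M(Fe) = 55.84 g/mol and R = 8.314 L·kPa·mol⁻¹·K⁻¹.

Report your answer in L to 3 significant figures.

mass of Fe = 23.6 × 76.6/100 = 18.08 g
n(Fe) = 18.08 / 55.84 = 0.3238 mol
n(H2) = (1/1) × 0.3238 = 0.3238 mol
V = nRT/P = 0.3238 × 8.314 × 255.05 / 1070 = 0.6417 L

0.642 L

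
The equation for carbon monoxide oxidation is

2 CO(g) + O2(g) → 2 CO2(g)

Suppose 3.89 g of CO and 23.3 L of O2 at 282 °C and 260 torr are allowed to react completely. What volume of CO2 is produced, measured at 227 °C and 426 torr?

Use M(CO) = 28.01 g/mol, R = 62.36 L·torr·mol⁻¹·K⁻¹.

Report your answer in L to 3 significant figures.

n(CO) = 3.89 / 28.01 = 0.1389 mol
n(O2) = PV/RT = (260 × 23.3) / (62.36 × 555.15) = 0.1750 mol
For 0.1389 mol CO, stoichiometry requires (1/2) × 0.1389 = 0.06945 mol O2; 0.1750 mol is available, so CO is limiting.
n(CO2) = (2/2) × 0.1389 = 0.1389 mol
V(CO2) = nRT/P = 0.1389 × 62.36 × 500.15 / 426 = 10.17 L

10.2 L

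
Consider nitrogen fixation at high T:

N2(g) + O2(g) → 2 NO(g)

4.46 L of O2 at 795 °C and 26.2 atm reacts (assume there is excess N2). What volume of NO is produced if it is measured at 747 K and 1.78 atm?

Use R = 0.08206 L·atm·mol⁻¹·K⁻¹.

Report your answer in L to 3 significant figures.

n(O2) = PV/RT = (26.2 × 4.46) / (0.08206 × 1068.15) = 1.333 mol
n(NO) = (2/1) × 1.333 = 2.666 mol
V = nRT/P = 2.666 × 0.08206 × 747 / 1.78 = 91.81 L

91.8 L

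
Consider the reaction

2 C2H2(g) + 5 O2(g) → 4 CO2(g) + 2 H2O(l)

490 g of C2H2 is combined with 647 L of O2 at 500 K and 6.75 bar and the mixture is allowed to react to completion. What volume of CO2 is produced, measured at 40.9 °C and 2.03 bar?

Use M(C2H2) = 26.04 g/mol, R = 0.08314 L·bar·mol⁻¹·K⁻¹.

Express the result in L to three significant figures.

484 L

n(C2H2) = 490 / 26.04 = 18.82 mol
n(O2) = PV/RT = (6.75 × 647) / (0.08314 × 500) = 105.1 mol
For 18.82 mol C2H2, stoichiometry requires (5/2) × 18.82 = 47.05 mol O2; 105.1 mol is available, so C2H2 is limiting.
n(CO2) = (4/2) × 18.82 = 37.64 mol
V(CO2) = nRT/P = 37.64 × 0.08314 × 314.05 / 2.03 = 484.1 L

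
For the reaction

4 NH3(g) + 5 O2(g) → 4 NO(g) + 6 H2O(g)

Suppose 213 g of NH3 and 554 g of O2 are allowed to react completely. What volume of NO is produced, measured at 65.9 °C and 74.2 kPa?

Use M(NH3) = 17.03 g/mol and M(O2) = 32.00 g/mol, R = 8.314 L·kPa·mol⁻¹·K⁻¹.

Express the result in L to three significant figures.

475 L

n(NH3) = 213 / 17.03 = 12.51 mol
n(O2) = 554 / 32.00 = 17.31 mol
For 12.51 mol NH3, stoichiometry requires (5/4) × 12.51 = 15.64 mol O2; 17.31 mol is available, so NH3 is limiting.
n(NO) = (4/4) × 12.51 = 12.51 mol
V(NO) = nRT/P = 12.51 × 8.314 × 339.05 / 74.2 = 475.3 L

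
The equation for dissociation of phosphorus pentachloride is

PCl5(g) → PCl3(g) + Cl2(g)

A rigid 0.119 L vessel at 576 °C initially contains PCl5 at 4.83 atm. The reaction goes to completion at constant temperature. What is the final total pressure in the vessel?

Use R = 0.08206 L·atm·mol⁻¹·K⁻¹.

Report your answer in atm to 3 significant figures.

9.66 atm

Rigid vessel, constant T ⇒ P scales with total gas moles (1 → 2).
P_final = (2/1) × 4.83 = 9.660 atm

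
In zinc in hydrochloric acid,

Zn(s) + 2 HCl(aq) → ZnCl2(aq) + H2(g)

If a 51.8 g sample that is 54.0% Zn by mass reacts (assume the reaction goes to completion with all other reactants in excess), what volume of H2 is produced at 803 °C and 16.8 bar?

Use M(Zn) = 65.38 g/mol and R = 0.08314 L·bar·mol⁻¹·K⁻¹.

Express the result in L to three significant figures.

2.28 L

mass of Zn = 51.8 × 54.0/100 = 27.97 g
n(Zn) = 27.97 / 65.38 = 0.4278 mol
n(H2) = (1/1) × 0.4278 = 0.4278 mol
V = nRT/P = 0.4278 × 0.08314 × 1076.15 / 16.8 = 2.278 L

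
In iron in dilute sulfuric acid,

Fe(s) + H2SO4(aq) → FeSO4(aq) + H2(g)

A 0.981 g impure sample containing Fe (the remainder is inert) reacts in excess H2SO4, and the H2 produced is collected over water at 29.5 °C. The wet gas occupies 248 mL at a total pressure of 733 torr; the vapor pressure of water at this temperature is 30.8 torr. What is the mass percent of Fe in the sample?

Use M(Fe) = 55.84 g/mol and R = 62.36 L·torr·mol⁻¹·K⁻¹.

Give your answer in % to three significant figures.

52.5 %

P(H2) = 733 − 30.8 = 702.2 torr
n(H2) = PV/RT = (702.2 × 0.2480) / (62.36 × 302.65) = 0.009227 mol
n(Fe) = (1/1) × 0.009227 = 0.009227 mol
m(Fe) = 0.009227 × 55.84 = 0.5152 g
%Fe = 0.5152 / 0.981 × 100 = 52.52%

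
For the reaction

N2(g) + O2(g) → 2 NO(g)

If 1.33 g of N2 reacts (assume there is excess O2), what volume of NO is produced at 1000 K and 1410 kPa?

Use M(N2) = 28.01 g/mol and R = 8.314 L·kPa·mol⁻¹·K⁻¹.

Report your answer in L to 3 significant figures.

n(N2) = 1.330 / 28.01 = 0.04748 mol
n(NO) = (2/1) × 0.04748 = 0.09496 mol
V = nRT/P = 0.09496 × 8.314 × 1000 / 1410 = 0.5599 L

0.560 L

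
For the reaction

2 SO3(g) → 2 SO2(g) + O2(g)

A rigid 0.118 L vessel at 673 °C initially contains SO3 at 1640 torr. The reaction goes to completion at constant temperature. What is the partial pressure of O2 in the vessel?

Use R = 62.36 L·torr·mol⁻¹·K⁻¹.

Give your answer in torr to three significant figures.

n(SO3)₀ = PV/RT = (1640 × 0.118) / (62.36 × 946.15) = 0.003280 mol
n(O2) = (1/2) × 0.003280 = 0.001640 mol
P(O2) = nRT/V = 0.001640 × 62.36 × 946.15 / 0.118 = 820.0 torr

820 torr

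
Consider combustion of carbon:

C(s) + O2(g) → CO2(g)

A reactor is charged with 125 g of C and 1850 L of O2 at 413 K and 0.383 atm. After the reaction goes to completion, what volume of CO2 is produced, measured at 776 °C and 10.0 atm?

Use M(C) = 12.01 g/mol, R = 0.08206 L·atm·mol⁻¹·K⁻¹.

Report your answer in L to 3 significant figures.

89.6 L

n(C) = 125 / 12.01 = 10.41 mol
n(O2) = PV/RT = (0.383 × 1850) / (0.08206 × 413) = 20.91 mol
For 10.41 mol C, stoichiometry requires (1/1) × 10.41 = 10.41 mol O2; 20.91 mol is available, so C is limiting.
n(CO2) = (1/1) × 10.41 = 10.41 mol
V(CO2) = nRT/P = 10.41 × 0.08206 × 1049.15 / 10.0 = 89.62 L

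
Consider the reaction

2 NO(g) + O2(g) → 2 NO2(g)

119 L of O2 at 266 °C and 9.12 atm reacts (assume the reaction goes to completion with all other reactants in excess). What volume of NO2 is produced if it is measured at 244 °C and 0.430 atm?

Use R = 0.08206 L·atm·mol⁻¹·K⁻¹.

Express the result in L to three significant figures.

n(O2) = PV/RT = (9.12 × 119) / (0.08206 × 539.15) = 24.53 mol
n(NO2) = (2/1) × 24.53 = 49.06 mol
V = nRT/P = 49.06 × 0.08206 × 517.15 / 0.430 = 4842 L

4840 L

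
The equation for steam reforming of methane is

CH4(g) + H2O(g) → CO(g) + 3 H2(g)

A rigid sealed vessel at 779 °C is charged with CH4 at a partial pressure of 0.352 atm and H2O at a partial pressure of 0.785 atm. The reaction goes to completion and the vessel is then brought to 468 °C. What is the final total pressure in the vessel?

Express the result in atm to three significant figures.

1.30 atm

At constant V, partial pressures at 779 °C are proportional to moles, so apply stoichiometry directly to pressures.
P(H2O) required for 0.352 atm of CH4 = (1/1) × 0.352 = 0.3520 atm; available 0.785 atm, so CH4 is limiting.
P(H2O) remaining = 0.785 − (1/1) × 0.352 = 0.4330 atm
P(gaseous products) = (1+3)/1 × 0.352 = 1.408 atm
P_total at 779 °C = 0.4330 + 1.408 = 1.841 atm
Scaling to 468 °C: P = 1.841 × 741.15/1052.15 = 1.297 atm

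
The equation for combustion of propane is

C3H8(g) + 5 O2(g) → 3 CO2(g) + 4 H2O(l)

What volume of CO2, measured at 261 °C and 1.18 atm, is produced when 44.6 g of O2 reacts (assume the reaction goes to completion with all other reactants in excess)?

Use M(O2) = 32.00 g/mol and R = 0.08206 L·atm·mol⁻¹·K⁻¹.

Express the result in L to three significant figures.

n(O2) = 44.60 / 32.00 = 1.394 mol
n(CO2) = (3/5) × 1.394 = 0.8364 mol
V = nRT/P = 0.8364 × 0.08206 × 534.15 / 1.18 = 31.07 L

31.1 L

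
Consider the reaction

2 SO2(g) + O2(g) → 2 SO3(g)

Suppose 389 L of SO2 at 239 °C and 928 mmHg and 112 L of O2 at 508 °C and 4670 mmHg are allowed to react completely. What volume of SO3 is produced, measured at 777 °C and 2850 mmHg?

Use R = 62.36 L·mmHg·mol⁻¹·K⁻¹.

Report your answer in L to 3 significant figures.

260 L

n(SO2) = PV/RT = (928 × 389) / (62.36 × 512.15) = 11.30 mol
n(O2) = PV/RT = (4670 × 112) / (62.36 × 781.15) = 10.74 mol
For 11.30 mol SO2, stoichiometry requires (1/2) × 11.30 = 5.650 mol O2; 10.74 mol is available, so SO2 is limiting.
n(SO3) = (2/2) × 11.30 = 11.30 mol
V(SO3) = nRT/P = 11.30 × 62.36 × 1050.15 / 2850 = 259.7 L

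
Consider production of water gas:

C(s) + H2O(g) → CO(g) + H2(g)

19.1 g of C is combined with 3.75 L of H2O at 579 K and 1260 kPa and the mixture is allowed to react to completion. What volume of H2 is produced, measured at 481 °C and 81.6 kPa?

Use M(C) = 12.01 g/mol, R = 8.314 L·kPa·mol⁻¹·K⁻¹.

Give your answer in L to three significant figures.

75.4 L

n(C) = 19.1 / 12.01 = 1.590 mol
n(H2O) = PV/RT = (1260 × 3.75) / (8.314 × 579) = 0.9816 mol
For 1.590 mol C, stoichiometry requires (1/1) × 1.590 = 1.590 mol H2O; 0.9816 mol is available, so H2O is limiting.
n(H2) = (1/1) × 0.9816 = 0.9816 mol
V(H2) = nRT/P = 0.9816 × 8.314 × 754.15 / 81.6 = 75.42 L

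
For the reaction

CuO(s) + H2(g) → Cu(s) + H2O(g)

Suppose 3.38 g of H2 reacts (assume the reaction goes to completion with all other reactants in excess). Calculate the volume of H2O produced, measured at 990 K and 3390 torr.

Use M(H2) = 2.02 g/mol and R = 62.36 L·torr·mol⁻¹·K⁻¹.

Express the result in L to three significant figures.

n(H2) = 3.380 / 2.02 = 1.673 mol
n(H2O) = (1/1) × 1.673 = 1.673 mol
V = nRT/P = 1.673 × 62.36 × 990 / 3390 = 30.47 L

30.5 L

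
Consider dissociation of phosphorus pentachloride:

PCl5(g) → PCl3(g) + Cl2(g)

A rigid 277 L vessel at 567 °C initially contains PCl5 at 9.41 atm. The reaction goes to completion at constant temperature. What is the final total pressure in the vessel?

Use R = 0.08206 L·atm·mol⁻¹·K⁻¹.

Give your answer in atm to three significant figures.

18.8 atm

Rigid vessel, constant T ⇒ P scales with total gas moles (1 → 2).
P_final = (2/1) × 9.41 = 18.82 atm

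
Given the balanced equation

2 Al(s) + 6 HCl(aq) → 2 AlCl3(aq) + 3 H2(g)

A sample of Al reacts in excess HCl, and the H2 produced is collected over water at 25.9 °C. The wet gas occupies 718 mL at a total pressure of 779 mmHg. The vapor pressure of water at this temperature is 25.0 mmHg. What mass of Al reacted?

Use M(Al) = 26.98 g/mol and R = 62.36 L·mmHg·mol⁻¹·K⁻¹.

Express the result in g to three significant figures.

0.522 g

P(H2) = 779 − 25.0 = 754.0 mmHg
n(H2) = PV/RT = (754.0 × 0.7180) / (62.36 × 299.05) = 0.02903 mol
n(Al) = (2/3) × 0.02903 = 0.01935 mol
m(Al) = 0.01935 × 26.98 = 0.5221 g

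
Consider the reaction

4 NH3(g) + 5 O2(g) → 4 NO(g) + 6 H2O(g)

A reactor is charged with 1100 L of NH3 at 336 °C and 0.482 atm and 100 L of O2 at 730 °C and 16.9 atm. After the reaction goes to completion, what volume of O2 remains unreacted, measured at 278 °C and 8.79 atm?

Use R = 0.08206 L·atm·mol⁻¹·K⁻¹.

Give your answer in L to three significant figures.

37.4 L

n(NH3) = PV/RT = (0.482 × 1100) / (0.08206 × 609.15) = 10.61 mol
n(O2) = PV/RT = (16.9 × 100) / (0.08206 × 1003.15) = 20.53 mol
For 10.61 mol NH3, stoichiometry requires (5/4) × 10.61 = 13.26 mol O2; 20.53 mol is available, so NH3 is limiting.
n(O2) consumed = (5/4) × 10.61 = 13.26 mol; remaining = 20.53 − 13.26 = 7.270 mol
V(O2) = nRT/P = 7.270 × 0.08206 × 551.15 / 8.79 = 37.41 L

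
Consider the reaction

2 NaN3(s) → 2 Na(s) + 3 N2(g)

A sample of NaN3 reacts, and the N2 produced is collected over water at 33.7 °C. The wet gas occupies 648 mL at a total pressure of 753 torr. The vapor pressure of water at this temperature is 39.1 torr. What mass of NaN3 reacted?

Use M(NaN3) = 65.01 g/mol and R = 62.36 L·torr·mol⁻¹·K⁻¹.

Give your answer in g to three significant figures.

P(N2) = 753 − 39.1 = 713.9 torr
n(N2) = PV/RT = (713.9 × 0.6480) / (62.36 × 306.85) = 0.02418 mol
n(NaN3) = (2/3) × 0.02418 = 0.01612 mol
m(NaN3) = 0.01612 × 65.01 = 1.048 g

1.05 g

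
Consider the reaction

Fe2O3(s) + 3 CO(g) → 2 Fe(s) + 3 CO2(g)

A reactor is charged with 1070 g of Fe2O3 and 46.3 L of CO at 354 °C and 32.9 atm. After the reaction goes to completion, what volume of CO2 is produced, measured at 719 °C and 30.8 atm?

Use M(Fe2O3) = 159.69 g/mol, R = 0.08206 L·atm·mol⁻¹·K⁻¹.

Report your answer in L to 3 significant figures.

n(Fe2O3) = 1070 / 159.69 = 6.700 mol
n(CO) = PV/RT = (32.9 × 46.3) / (0.08206 × 627.15) = 29.60 mol
For 6.700 mol Fe2O3, stoichiometry requires (3/1) × 6.700 = 20.10 mol CO; 29.60 mol is available, so Fe2O3 is limiting.
n(CO2) = (3/1) × 6.700 = 20.10 mol
V(CO2) = nRT/P = 20.10 × 0.08206 × 992.15 / 30.8 = 53.13 L

53.1 L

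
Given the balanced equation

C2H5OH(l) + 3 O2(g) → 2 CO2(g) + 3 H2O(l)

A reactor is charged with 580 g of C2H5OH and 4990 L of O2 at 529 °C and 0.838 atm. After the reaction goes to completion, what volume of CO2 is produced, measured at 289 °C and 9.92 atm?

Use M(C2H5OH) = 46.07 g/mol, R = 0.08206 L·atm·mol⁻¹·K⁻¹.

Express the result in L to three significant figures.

117 L

n(C2H5OH) = 580 / 46.07 = 12.59 mol
n(O2) = PV/RT = (0.838 × 4990) / (0.08206 × 802.15) = 63.53 mol
For 12.59 mol C2H5OH, stoichiometry requires (3/1) × 12.59 = 37.77 mol O2; 63.53 mol is available, so C2H5OH is limiting.
n(CO2) = (2/1) × 12.59 = 25.18 mol
V(CO2) = nRT/P = 25.18 × 0.08206 × 562.15 / 9.92 = 117.1 L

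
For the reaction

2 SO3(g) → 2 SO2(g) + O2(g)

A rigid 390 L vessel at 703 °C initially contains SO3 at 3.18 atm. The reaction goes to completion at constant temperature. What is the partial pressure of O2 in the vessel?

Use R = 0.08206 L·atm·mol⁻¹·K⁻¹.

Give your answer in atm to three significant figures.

n(SO3)₀ = PV/RT = (3.18 × 390) / (0.08206 × 976.15) = 15.48 mol
n(O2) = (1/2) × 15.48 = 7.740 mol
P(O2) = nRT/V = 7.740 × 0.08206 × 976.15 / 390 = 1.590 atm

1.59 atm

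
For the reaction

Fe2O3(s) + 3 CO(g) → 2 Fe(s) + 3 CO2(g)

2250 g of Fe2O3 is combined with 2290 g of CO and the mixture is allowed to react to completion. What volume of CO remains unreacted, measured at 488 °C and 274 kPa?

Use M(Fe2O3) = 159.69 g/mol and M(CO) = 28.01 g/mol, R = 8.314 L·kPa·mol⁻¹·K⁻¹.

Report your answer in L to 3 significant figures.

n(Fe2O3) = 2250 / 159.69 = 14.09 mol
n(CO) = 2290 / 28.01 = 81.76 mol
For 14.09 mol Fe2O3, stoichiometry requires (3/1) × 14.09 = 42.27 mol CO; 81.76 mol is available, so Fe2O3 is limiting.
n(CO) consumed = (3/1) × 14.09 = 42.27 mol; remaining = 81.76 − 42.27 = 39.49 mol
V(CO) = nRT/P = 39.49 × 8.314 × 761.15 / 274 = 912.0 L

912 L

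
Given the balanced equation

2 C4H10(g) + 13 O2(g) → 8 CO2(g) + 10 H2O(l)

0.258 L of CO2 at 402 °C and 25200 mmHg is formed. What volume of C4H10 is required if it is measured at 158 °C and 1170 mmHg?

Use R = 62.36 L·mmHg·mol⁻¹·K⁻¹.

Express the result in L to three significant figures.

0.887 L

n(CO2) = PV/RT = (25200 × 0.258) / (62.36 × 675.15) = 0.1544 mol
n(C4H10) = (2/8) × 0.1544 = 0.03860 mol
V = nRT/P = 0.03860 × 62.36 × 431.15 / 1170 = 0.8870 L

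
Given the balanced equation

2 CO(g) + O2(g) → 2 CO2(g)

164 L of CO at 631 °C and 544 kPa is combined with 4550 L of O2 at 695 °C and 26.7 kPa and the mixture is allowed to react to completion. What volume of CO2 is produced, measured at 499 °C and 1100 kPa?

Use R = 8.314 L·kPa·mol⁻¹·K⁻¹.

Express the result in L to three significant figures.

69.3 L

n(CO) = PV/RT = (544 × 164) / (8.314 × 904.15) = 11.87 mol
n(O2) = PV/RT = (26.7 × 4550) / (8.314 × 968.15) = 15.09 mol
For 11.87 mol CO, stoichiometry requires (1/2) × 11.87 = 5.935 mol O2; 15.09 mol is available, so CO is limiting.
n(CO2) = (2/2) × 11.87 = 11.87 mol
V(CO2) = nRT/P = 11.87 × 8.314 × 772.15 / 1100 = 69.27 L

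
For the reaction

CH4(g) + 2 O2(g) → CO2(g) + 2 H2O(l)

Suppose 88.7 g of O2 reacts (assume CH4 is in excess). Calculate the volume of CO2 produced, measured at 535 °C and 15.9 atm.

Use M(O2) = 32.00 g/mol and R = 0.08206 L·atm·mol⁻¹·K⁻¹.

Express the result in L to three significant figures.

n(O2) = 88.70 / 32.00 = 2.772 mol
n(CO2) = (1/2) × 2.772 = 1.386 mol
V = nRT/P = 1.386 × 0.08206 × 808.15 / 15.9 = 5.781 L

5.78 L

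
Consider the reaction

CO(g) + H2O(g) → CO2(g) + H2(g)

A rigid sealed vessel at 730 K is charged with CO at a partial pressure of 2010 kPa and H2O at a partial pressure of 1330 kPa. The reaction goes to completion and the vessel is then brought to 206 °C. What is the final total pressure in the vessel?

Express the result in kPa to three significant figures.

2190 kPa

At constant V, partial pressures at 730 K are proportional to moles, so apply stoichiometry directly to pressures.
P(H2O) required for 2010 kPa of CO = (1/1) × 2010 = 2010 kPa; available 1330 kPa, so H2O is limiting.
P(CO) remaining = 2010 − (1/1) × 1330 = 680.0 kPa
P(gaseous products) = (1+1)/1 × 1330 = 2660 kPa
P_total at 730 K = 680.0 + 2660 = 3340 kPa
Scaling to 206 °C: P = 3340 × 479.15/730 = 2192 kPa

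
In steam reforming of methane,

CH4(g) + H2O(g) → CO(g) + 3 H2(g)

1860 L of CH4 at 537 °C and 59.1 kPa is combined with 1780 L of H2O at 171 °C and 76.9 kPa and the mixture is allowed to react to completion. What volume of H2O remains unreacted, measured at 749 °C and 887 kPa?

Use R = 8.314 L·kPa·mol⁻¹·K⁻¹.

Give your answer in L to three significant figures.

199 L

n(CH4) = PV/RT = (59.1 × 1860) / (8.314 × 810.15) = 16.32 mol
n(H2O) = PV/RT = (76.9 × 1780) / (8.314 × 444.15) = 37.07 mol
For 16.32 mol CH4, stoichiometry requires (1/1) × 16.32 = 16.32 mol H2O; 37.07 mol is available, so CH4 is limiting.
n(H2O) consumed = (1/1) × 16.32 = 16.32 mol; remaining = 37.07 − 16.32 = 20.75 mol
V(H2O) = nRT/P = 20.75 × 8.314 × 1022.15 / 887 = 198.8 L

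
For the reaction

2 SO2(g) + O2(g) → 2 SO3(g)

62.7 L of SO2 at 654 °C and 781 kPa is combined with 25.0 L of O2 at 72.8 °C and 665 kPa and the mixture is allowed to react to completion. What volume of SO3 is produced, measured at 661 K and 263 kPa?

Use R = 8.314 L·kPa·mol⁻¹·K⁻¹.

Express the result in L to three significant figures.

133 L

n(SO2) = PV/RT = (781 × 62.7) / (8.314 × 927.15) = 6.353 mol
n(O2) = PV/RT = (665 × 25.0) / (8.314 × 345.95) = 5.780 mol
For 6.353 mol SO2, stoichiometry requires (1/2) × 6.353 = 3.176 mol O2; 5.780 mol is available, so SO2 is limiting.
n(SO3) = (2/2) × 6.353 = 6.353 mol
V(SO3) = nRT/P = 6.353 × 8.314 × 661 / 263 = 132.8 L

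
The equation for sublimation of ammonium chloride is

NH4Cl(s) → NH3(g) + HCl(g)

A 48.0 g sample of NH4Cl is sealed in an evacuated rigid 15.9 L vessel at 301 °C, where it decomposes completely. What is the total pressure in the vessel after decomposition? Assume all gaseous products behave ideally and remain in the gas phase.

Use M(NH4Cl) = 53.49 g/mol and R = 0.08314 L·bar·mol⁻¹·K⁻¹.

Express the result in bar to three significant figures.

5.39 bar

n(NH4Cl) = 48.0 / 53.49 = 0.8974 mol
n(gas produced) = (2/1) × 0.8974 = 1.795 mol
P = nRT/V = 1.795 × 0.08314 × 574.15 / 15.9 = 5.389 bar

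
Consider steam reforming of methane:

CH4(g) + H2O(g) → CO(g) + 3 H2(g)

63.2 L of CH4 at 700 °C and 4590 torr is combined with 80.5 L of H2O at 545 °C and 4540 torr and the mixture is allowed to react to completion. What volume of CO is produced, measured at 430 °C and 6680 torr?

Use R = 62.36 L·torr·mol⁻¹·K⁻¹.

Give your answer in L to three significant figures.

31.4 L

n(CH4) = PV/RT = (4590 × 63.2) / (62.36 × 973.15) = 4.780 mol
n(H2O) = PV/RT = (4540 × 80.5) / (62.36 × 818.15) = 7.163 mol
For 4.780 mol CH4, stoichiometry requires (1/1) × 4.780 = 4.780 mol H2O; 7.163 mol is available, so CH4 is limiting.
n(CO) = (1/1) × 4.780 = 4.780 mol
V(CO) = nRT/P = 4.780 × 62.36 × 703.15 / 6680 = 31.38 L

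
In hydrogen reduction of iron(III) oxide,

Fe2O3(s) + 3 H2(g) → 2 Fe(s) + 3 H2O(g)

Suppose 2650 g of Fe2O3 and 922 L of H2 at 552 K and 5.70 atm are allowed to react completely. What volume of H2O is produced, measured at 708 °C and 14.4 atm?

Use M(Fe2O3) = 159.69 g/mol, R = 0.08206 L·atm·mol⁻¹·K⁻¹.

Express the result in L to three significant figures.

278 L

n(Fe2O3) = 2650 / 159.69 = 16.59 mol
n(H2) = PV/RT = (5.70 × 922) / (0.08206 × 552) = 116.0 mol
For 16.59 mol Fe2O3, stoichiometry requires (3/1) × 16.59 = 49.77 mol H2; 116.0 mol is available, so Fe2O3 is limiting.
n(H2O) = (3/1) × 16.59 = 49.77 mol
V(H2O) = nRT/P = 49.77 × 0.08206 × 981.15 / 14.4 = 278.3 L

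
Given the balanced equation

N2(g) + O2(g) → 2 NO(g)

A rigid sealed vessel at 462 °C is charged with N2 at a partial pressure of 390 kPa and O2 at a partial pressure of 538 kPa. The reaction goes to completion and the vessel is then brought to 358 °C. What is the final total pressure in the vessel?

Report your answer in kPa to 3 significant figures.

With V and T fixed, P_i ∝ n_i, so the mole ratios apply directly to partial pressures at 462 °C.
P(O2) required for 390 kPa of N2 = (1/1) × 390 = 390.0 kPa; available 538 kPa, so N2 is limiting.
P(O2) remaining = 538 − (1/1) × 390 = 148.0 kPa
P(gaseous products) = (2)/1 × 390 = 780.0 kPa
P_total at 462 °C = 148.0 + 780.0 = 928.0 kPa
Scaling to 358 °C: P = 928.0 × 631.15/735.15 = 796.7 kPa

797 kPa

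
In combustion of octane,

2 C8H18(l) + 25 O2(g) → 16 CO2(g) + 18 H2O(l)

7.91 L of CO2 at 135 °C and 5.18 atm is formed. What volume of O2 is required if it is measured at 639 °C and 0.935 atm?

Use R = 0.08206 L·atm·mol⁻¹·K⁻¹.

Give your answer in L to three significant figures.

n(CO2) = PV/RT = (5.18 × 7.91) / (0.08206 × 408.15) = 1.223 mol
n(O2) = (25/16) × 1.223 = 1.911 mol
V = nRT/P = 1.911 × 0.08206 × 912.15 / 0.935 = 153.0 L

153 L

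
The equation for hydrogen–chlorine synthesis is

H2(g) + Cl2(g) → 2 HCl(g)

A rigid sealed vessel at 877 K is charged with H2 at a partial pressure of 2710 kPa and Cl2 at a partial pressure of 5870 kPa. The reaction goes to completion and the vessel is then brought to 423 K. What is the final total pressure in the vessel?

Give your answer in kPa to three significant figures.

Because the vessel is rigid and T is held at 877 K, work the stoichiometry in partial pressures (P_i = n_iRT/V).
P(Cl2) required for 2710 kPa of H2 = (1/1) × 2710 = 2710 kPa; available 5870 kPa, so H2 is limiting.
P(Cl2) remaining = 5870 − (1/1) × 2710 = 3160 kPa
P(gaseous products) = (2)/1 × 2710 = 5420 kPa
P_total at 877 K = 3160 + 5420 = 8580 kPa
Scaling to 423 K: P = 8580 × 423/877 = 4138 kPa

4140 kPa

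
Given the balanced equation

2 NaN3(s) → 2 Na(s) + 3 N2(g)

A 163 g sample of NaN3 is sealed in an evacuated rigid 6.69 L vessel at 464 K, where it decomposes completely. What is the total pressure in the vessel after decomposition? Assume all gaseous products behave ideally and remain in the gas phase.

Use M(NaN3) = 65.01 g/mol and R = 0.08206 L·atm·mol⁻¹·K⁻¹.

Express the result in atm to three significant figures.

21.4 atm

n(NaN3) = 163 / 65.01 = 2.507 mol
n(gas produced) = (3/2) × 2.507 = 3.761 mol
P = nRT/V = 3.761 × 0.08206 × 464 / 6.69 = 21.41 atm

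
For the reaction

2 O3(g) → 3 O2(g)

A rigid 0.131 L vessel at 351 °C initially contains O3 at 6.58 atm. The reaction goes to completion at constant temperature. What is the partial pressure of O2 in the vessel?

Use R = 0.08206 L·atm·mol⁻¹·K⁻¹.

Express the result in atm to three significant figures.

9.87 atm

n(O3)₀ = PV/RT = (6.58 × 0.131) / (0.08206 × 624.15) = 0.01683 mol
n(O2) = (3/2) × 0.01683 = 0.02525 mol
P(O2) = nRT/V = 0.02525 × 0.08206 × 624.15 / 0.131 = 9.872 atm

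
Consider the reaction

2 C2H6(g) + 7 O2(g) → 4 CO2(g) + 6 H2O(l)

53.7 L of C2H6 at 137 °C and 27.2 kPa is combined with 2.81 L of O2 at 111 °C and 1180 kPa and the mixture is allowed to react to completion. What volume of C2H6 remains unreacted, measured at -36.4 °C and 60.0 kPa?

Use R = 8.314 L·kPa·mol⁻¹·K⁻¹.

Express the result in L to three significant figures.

4.32 L

n(C2H6) = PV/RT = (27.2 × 53.7) / (8.314 × 410.15) = 0.4283 mol
n(O2) = PV/RT = (1180 × 2.81) / (8.314 × 384.15) = 1.038 mol
For 0.4283 mol C2H6, stoichiometry requires (7/2) × 0.4283 = 1.499 mol O2; 1.038 mol is available, so O2 is limiting.
n(C2H6) consumed = (2/7) × 1.038 = 0.2966 mol; remaining = 0.4283 − 0.2966 = 0.1317 mol
V(C2H6) = nRT/P = 0.1317 × 8.314 × 236.75 / 60.0 = 4.321 L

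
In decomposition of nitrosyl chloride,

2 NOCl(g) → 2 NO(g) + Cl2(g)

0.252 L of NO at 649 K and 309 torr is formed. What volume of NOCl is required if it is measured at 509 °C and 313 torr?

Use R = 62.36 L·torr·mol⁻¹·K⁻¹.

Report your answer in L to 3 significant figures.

0.300 L

n(NO) = PV/RT = (309 × 0.252) / (62.36 × 649) = 0.001924 mol
n(NOCl) = (2/2) × 0.001924 = 0.001924 mol
V = nRT/P = 0.001924 × 62.36 × 782.15 / 313 = 0.2998 L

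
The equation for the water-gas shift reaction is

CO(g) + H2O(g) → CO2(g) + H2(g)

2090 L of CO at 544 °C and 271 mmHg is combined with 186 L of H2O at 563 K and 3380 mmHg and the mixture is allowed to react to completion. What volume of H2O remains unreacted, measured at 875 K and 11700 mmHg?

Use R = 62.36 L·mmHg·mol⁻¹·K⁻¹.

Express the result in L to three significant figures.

31.7 L

n(CO) = PV/RT = (271 × 2090) / (62.36 × 817.15) = 11.11 mol
n(H2O) = PV/RT = (3380 × 186) / (62.36 × 563) = 17.91 mol
For 11.11 mol CO, stoichiometry requires (1/1) × 11.11 = 11.11 mol H2O; 17.91 mol is available, so CO is limiting.
n(H2O) consumed = (1/1) × 11.11 = 11.11 mol; remaining = 17.91 − 11.11 = 6.800 mol
V(H2O) = nRT/P = 6.800 × 62.36 × 875 / 11700 = 31.71 L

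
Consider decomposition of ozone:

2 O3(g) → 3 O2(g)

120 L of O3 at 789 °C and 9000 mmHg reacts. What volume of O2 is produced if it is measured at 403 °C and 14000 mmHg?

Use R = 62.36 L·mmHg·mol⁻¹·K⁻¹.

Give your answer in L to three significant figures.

n(O3) = PV/RT = (9000 × 120) / (62.36 × 1062.15) = 16.31 mol
n(O2) = (3/2) × 16.31 = 24.46 mol
V = nRT/P = 24.46 × 62.36 × 676.15 / 14000 = 73.67 L

73.7 L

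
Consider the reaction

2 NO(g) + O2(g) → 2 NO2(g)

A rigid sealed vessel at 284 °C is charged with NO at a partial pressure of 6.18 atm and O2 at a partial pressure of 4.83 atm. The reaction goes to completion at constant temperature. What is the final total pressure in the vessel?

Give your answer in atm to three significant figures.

7.92 atm

At constant V, partial pressures at 284 °C are proportional to moles, so apply stoichiometry directly to pressures.
P(O2) required for 6.18 atm of NO = (1/2) × 6.18 = 3.090 atm; available 4.83 atm, so NO is limiting.
P(O2) remaining = 4.83 − (1/2) × 6.18 = 1.740 atm
P(gaseous products) = (2)/2 × 6.18 = 6.180 atm
P_total at 284 °C = 1.740 + 6.180 = 7.920 atm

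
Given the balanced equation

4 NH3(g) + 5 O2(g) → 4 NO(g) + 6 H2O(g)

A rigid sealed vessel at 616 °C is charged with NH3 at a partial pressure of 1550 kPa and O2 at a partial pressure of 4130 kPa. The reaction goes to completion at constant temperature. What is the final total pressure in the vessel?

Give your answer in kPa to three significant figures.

6070 kPa

Because the vessel is rigid and T is held at 616 °C, work the stoichiometry in partial pressures (P_i = n_iRT/V).
P(O2) required for 1550 kPa of NH3 = (5/4) × 1550 = 1938 kPa; available 4130 kPa, so NH3 is limiting.
P(O2) remaining = 4130 − (5/4) × 1550 = 2192 kPa
P(gaseous products) = (4+6)/4 × 1550 = 3875 kPa
P_total at 616 °C = 2192 + 3875 = 6067 kPa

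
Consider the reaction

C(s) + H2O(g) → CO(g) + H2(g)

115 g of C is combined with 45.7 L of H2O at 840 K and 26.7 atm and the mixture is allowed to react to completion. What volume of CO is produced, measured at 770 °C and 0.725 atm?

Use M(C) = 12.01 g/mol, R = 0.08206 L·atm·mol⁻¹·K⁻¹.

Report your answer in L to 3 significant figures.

n(C) = 115 / 12.01 = 9.575 mol
n(H2O) = PV/RT = (26.7 × 45.7) / (0.08206 × 840) = 17.70 mol
For 9.575 mol C, stoichiometry requires (1/1) × 9.575 = 9.575 mol H2O; 17.70 mol is available, so C is limiting.
n(CO) = (1/1) × 9.575 = 9.575 mol
V(CO) = nRT/P = 9.575 × 0.08206 × 1043.15 / 0.725 = 1131 L

1130 L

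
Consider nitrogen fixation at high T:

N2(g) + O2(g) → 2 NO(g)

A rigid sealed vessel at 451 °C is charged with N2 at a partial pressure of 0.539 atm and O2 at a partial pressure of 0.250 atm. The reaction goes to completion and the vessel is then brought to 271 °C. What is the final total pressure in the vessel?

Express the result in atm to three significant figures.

Because the vessel is rigid and T is held at 451 °C, work the stoichiometry in partial pressures (P_i = n_iRT/V).
P(O2) required for 0.539 atm of N2 = (1/1) × 0.539 = 0.5390 atm; available 0.250 atm, so O2 is limiting.
P(N2) remaining = 0.539 − (1/1) × 0.250 = 0.2890 atm
P(gaseous products) = (2)/1 × 0.250 = 0.5000 atm
P_total at 451 °C = 0.2890 + 0.5000 = 0.7890 atm
Scaling to 271 °C: P = 0.7890 × 544.15/724.15 = 0.5929 atm

0.593 atm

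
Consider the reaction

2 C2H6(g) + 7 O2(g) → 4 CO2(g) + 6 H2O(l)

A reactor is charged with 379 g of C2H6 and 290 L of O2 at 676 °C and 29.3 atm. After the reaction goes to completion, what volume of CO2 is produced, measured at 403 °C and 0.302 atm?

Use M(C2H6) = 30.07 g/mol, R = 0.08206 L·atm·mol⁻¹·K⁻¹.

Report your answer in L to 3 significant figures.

n(C2H6) = 379 / 30.07 = 12.60 mol
n(O2) = PV/RT = (29.3 × 290) / (0.08206 × 949.15) = 109.1 mol
For 12.60 mol C2H6, stoichiometry requires (7/2) × 12.60 = 44.10 mol O2; 109.1 mol is available, so C2H6 is limiting.
n(CO2) = (4/2) × 12.60 = 25.20 mol
V(CO2) = nRT/P = 25.20 × 0.08206 × 676.15 / 0.302 = 4630 L

4630 L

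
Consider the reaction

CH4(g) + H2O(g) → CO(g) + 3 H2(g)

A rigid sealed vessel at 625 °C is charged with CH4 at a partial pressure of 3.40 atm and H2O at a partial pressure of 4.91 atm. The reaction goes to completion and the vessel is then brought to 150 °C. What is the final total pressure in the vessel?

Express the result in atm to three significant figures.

At constant V, partial pressures at 625 °C are proportional to moles, so apply stoichiometry directly to pressures.
P(H2O) required for 3.40 atm of CH4 = (1/1) × 3.40 = 3.400 atm; available 4.91 atm, so CH4 is limiting.
P(H2O) remaining = 4.91 − (1/1) × 3.40 = 1.510 atm
P(gaseous products) = (1+3)/1 × 3.40 = 13.60 atm
P_total at 625 °C = 1.510 + 13.60 = 15.11 atm
Scaling to 150 °C: P = 15.11 × 423.15/898.15 = 7.119 atm

7.12 atm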